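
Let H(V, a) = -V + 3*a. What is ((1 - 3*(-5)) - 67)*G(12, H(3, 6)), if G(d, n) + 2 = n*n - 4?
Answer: -11169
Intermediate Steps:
G(d, n) = -6 + n**2 (G(d, n) = -2 + (n*n - 4) = -2 + (n**2 - 4) = -2 + (-4 + n**2) = -6 + n**2)
((1 - 3*(-5)) - 67)*G(12, H(3, 6)) = ((1 - 3*(-5)) - 67)*(-6 + (-1*3 + 3*6)**2) = ((1 + 15) - 67)*(-6 + (-3 + 18)**2) = (16 - 67)*(-6 + 15**2) = -51*(-6 + 225) = -51*219 = -11169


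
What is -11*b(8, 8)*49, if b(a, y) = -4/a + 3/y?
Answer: 539/8 ≈ 67.375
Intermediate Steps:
-11*b(8, 8)*49 = -11*(-4/8 + 3/8)*49 = -11*(-4*⅛ + 3*(⅛))*49 = -11*(-½ + 3/8)*49 = -11*(-⅛)*49 = (11/8)*49 = 539/8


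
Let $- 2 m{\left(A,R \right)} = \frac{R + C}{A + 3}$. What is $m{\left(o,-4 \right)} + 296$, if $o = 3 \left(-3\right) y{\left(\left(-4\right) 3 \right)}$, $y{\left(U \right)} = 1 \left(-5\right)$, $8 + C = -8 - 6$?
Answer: $\frac{14221}{48} \approx 296.27$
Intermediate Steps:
$C = -22$ ($C = -8 - 14 = -22$)
$y{\left(U \right)} = -5$
$o = 45$ ($o = 3 \left(-3\right) \left(-5\right) = \left(-9\right) \left(-5\right) = 45$)
$m{\left(A,R \right)} = - \frac{-22 + R}{2 \left(3 + A\right)}$ ($m{\left(A,R \right)} = - \frac{\left(R - 22\right) \frac{1}{A + 3}}{2} = - \frac{\left(-22 + R\right) \frac{1}{3 + A}}{2} = - \frac{\frac{1}{3 + A} \left(-22 + R\right)}{2} = - \frac{-22 + R}{2 \left(3 + A\right)}$)
$m{\left(o,-4 \right)} + 296 = \frac{22 - -4}{2 \left(3 + 45\right)} + 296 = \frac{22 + 4}{2 \cdot 48} + 296 = \frac{1}{2} \cdot \frac{1}{48} \cdot 26 + 296 = \frac{13}{48} + 296 = \frac{14221}{48}$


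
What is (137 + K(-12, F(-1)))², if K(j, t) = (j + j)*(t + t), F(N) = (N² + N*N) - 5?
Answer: 78961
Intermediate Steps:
F(N) = -5 + 2*N² (F(N) = (N² + N²) - 5 = 2*N² - 5 = -5 + 2*N²)
K(j, t) = 4*j*t (K(j, t) = (2*j)*(2*t) = 4*j*t)
(137 + K(-12, F(-1)))² = (137 + 4*(-12)*(-5 + 2*(-1)²))² = (137 + 4*(-12)*(-5 + 2*1))² = (137 + 4*(-12)*(-5 + 2))² = (137 + 4*(-12)*(-3))² = (137 + 144)² = 281² = 78961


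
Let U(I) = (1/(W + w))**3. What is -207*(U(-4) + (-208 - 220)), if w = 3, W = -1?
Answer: 708561/8 ≈ 88570.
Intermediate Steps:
U(I) = 1/8 (U(I) = (1/(-1 + 3))**3 = (1/2)**3 = 1/8)
-207*(U(-4) + (-208 - 220)) = -207*(1/8 + (-208 - 220)) = -207*(1/8 - 428) = -207*(-3423/8) = 708561/8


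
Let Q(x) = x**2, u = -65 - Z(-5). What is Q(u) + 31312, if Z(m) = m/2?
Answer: 140873/4 ≈ 35218.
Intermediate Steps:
Z(m) = m/2 (Z(m) = m*(1/2) = m/2)
u = -125/2 (u = -65 - (-5)/2 = -65 - 1*(-5/2) = -65 + 5/2 = -125/2 ≈ -62.500)
Q(u) + 31312 = (-125/2)**2 + 31312 = 15625/4 + 31312 = 140873/4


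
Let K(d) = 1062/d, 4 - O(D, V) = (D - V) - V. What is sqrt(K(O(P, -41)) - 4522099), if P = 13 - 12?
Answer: I*sqrt(28222503757)/79 ≈ 2126.5*I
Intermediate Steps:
P = 1
O(D, V) = 4 - D + 2*V (O(D, V) = 4 - ((D - V) - V) = 4 - (D - 2*V) = 4 + (-D + 2*V) = 4 - D + 2*V)
sqrt(K(O(P, -41)) - 4522099) = sqrt(1062/(4 - 1*1 + 2*(-41)) - 4522099) = sqrt(1062/(4 - 1 - 82) - 4522099) = sqrt(1062/(-79) - 4522099) = sqrt(1062*(-1/79) - 4522099) = sqrt(-1062/79 - 4522099) = sqrt(-357246883/79) = I*sqrt(28222503757)/79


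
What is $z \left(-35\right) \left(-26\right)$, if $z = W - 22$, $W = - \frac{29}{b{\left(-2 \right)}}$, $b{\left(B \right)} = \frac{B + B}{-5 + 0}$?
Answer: $- \frac{106015}{2} \approx -53008.0$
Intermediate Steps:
$b{\left(B \right)} = - \frac{2 B}{5}$ ($b{\left(B \right)} = \frac{2 B}{-5} = 2 B \left(- \frac{1}{5}\right) = - \frac{2 B}{5}$)
$W = - \frac{145}{4}$ ($W = - \frac{29}{\left(- \frac{2}{5}\right) \left(-2\right)} = - \frac{29}{\frac{4}{5}} = \left(-29\right) \frac{5}{4} = - \frac{145}{4} \approx -36.25$)
$z = - \frac{233}{4}$ ($z = - \frac{145}{4} - 22 = - \frac{233}{4} \approx -58.25$)
$z \left(-35\right) \left(-26\right) = \left(- \frac{233}{4}\right) \left(-35\right) \left(-26\right) = \frac{8155}{4} \left(-26\right) = - \frac{106015}{2}$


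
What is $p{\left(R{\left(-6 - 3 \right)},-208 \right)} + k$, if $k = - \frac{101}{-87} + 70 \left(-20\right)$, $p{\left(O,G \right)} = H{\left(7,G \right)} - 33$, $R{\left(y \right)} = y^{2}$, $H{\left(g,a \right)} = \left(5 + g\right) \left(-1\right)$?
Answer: $- \frac{125614}{87} \approx -1443.8$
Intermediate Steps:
$H{\left(g,a \right)} = -5 - g$
$p{\left(O,G \right)} = -45$ ($p{\left(O,G \right)} = \left(-5 - 7\right) - 33 = -12 - 33 = -45$)
$k = - \frac{121699}{87}$ ($k = \left(-101\right) \left(- \frac{1}{87}\right) - 1400 = \frac{101}{87} - 1400 = - \frac{121699}{87} \approx -1398.8$)
$p{\left(R{\left(-6 - 3 \right)},-208 \right)} + k = -45 - \frac{121699}{87} = - \frac{125614}{87}$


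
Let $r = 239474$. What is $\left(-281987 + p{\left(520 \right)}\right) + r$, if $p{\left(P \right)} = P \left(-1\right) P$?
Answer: $-312913$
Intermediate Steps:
$p{\left(P \right)} = - P^{2}$ ($p{\left(P \right)} = - P P = - P^{2}$)
$\left(-281987 + p{\left(520 \right)}\right) + r = \left(-281987 - 520^{2}\right) + 239474 = \left(-281987 - 270400\right) + 239474 = -552387 + 239474 = -312913$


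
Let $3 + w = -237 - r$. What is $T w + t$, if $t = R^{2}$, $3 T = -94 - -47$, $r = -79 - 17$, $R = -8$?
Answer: $2320$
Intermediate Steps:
$r = -96$ ($r = -79 - 17 = -96$)
$T = - \frac{47}{3}$ ($T = \frac{-94 - -47}{3} = \frac{-94 + 47}{3} = \frac{1}{3} \left(-47\right) = - \frac{47}{3} \approx -15.667$)
$w = -144$ ($w = -3 - 141 = -144$)
$t = 64$ ($t = \left(-8\right)^{2} = 64$)
$T w + t = \left(- \frac{47}{3}\right) \left(-144\right) + 64 = 2256 + 64 = 2320$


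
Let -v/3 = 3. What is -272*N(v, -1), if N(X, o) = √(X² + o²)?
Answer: -272*√82 ≈ -2463.1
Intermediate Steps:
v = -9 (v = -3*3 = -9)
-272*N(v, -1) = -272*√((-9)² + (-1)²) = -272*√(81 + 1) = -272*√82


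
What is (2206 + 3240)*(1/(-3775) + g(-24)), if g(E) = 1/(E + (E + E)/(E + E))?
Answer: -20683908/86825 ≈ -238.23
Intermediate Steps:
g(E) = 1/(1 + E) (g(E) = 1/(E + (2*E)/((2*E))) = 1/(E + (2*E)*(1/(2*E))) = 1/(E + 1) = 1/(1 + E))
(2206 + 3240)*(1/(-3775) + g(-24)) = (2206 + 3240)*(1/(-3775) + 1/(1 - 24)) = 5446*(-1/3775 + 1/(-23)) = 5446*(-1/3775 - 1/23) = 5446*(-3798/86825) = -20683908/86825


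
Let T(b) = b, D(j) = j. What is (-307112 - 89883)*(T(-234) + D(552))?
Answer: -126244410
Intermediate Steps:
(-307112 - 89883)*(T(-234) + D(552)) = (-307112 - 89883)*(-234 + 552) = -396995*318 = -126244410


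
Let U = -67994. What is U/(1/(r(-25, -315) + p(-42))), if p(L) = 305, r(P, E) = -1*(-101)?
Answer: -27605564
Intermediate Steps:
r(P, E) = 101
U/(1/(r(-25, -315) + p(-42))) = -67994/(1/(101 + 305)) = -67994/(1/406) = -67994/1/406 = -67994*406 = -27605564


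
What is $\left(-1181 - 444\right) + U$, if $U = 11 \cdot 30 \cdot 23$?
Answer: $5965$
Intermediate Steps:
$U = 7590$ ($U = 330 \cdot 23 = 7590$)
$\left(-1181 - 444\right) + U = \left(-1181 - 444\right) + 7590 = -1625 + 7590 = 5965$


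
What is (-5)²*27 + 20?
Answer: 695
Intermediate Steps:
(-5)²*27 + 20 = 25*27 + 20 = 675 + 20 = 695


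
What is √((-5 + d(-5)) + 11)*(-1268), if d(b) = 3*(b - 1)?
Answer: -2536*I*√3 ≈ -4392.5*I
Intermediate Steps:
d(b) = -3 + 3*b (d(b) = 3*(-1 + b) = -3 + 3*b)
√((-5 + d(-5)) + 11)*(-1268) = √((-5 + (-3 + 3*(-5))) + 11)*(-1268) = √((-5 + (-3 - 15)) + 11)*(-1268) = √((-5 - 18) + 11)*(-1268) = √(-23 + 11)*(-1268) = √(-12)*(-1268) = (2*I*√3)*(-1268) = -2536*I*√3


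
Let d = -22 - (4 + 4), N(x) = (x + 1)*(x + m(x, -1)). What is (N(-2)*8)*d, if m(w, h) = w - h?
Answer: -720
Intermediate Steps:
N(x) = (1 + x)*(1 + 2*x) (N(x) = (x + 1)*(x + (x - 1*(-1))) = (1 + x)*(x + (x + 1)) = (1 + x)*(x + (1 + x)) = (1 + x)*(1 + 2*x))
d = -30 (d = -22 - 1*8 = -22 - 8 = -30)
(N(-2)*8)*d = ((1 + 2*(-2)² + 3*(-2))*8)*(-30) = ((1 + 2*4 - 6)*8)*(-30) = ((1 + 8 - 6)*8)*(-30) = (3*8)*(-30) = 24*(-30) = -720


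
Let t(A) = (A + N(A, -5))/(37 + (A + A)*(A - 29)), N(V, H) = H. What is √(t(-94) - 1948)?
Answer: I*√1044971675047/23161 ≈ 44.136*I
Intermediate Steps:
t(A) = (-5 + A)/(37 + 2*A*(-29 + A)) (t(A) = (A - 5)/(37 + (A + A)*(A - 29)) = (-5 + A)/(37 + (2*A)*(-29 + A)) = (-5 + A)/(37 + 2*A*(-29 + A)))
√(t(-94) - 1948) = √((-5 - 94)/(37 - 58*(-94) + 2*(-94)²) - 1948) = √(-99/(37 + 5452 + 2*8836) - 1948) = √(-99/(37 + 5452 + 17672) - 1948) = √(-99/23161 - 1948) = √(-45117727/23161) = I*√1044971675047/23161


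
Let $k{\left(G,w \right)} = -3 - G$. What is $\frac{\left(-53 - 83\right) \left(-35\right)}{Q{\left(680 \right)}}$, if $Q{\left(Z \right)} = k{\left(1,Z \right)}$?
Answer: $-1190$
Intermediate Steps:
$Q{\left(Z \right)} = -4$ ($Q{\left(Z \right)} = -3 - 1 = -4$)
$\frac{\left(-53 - 83\right) \left(-35\right)}{Q{\left(680 \right)}} = \frac{\left(-53 - 83\right) \left(-35\right)}{-4} = \left(-136\right) \left(-35\right) \left(- \frac{1}{4}\right) = 4760 \left(- \frac{1}{4}\right) = -1190$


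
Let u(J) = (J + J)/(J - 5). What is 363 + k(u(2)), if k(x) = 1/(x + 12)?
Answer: 11619/32 ≈ 363.09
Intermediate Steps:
u(J) = 2*J/(-5 + J) (u(J) = (2*J)/(-5 + J) = 2*J/(-5 + J))
k(x) = 1/(12 + x)
363 + k(u(2)) = 363 + 1/(12 + 2*2/(-5 + 2)) = 363 + 1/(12 + 2*2/(-3)) = 363 + 1/(12 + 2*2*(-⅓)) = 363 + 1/(12 - 4/3) = 363 + 1/(32/3) = 363 + 3/32 = 11619/32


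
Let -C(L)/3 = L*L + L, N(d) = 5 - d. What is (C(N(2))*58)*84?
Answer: -175392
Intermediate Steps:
C(L) = -3*L - 3*L² (C(L) = -3*(L*L + L) = -3*(L² + L) = -3*(L + L²) = -3*L - 3*L²)
(C(N(2))*58)*84 = (-3*(5 - 1*2)*(1 + (5 - 1*2))*58)*84 = (-3*(5 - 2)*(1 + (5 - 2))*58)*84 = (-3*3*(1 + 3)*58)*84 = (-3*3*4*58)*84 = -36*58*84 = -2088*84 = -175392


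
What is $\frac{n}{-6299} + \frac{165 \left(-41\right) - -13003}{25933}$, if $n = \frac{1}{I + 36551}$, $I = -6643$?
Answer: $\frac{1175179863163}{4885530629036} \approx 0.24054$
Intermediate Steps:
$n = \frac{1}{29908}$ ($n = \frac{1}{-6643 + 36551} = \frac{1}{29908} \approx 3.3436 \cdot 10^{-5}$)
$\frac{n}{-6299} + \frac{165 \left(-41\right) - -13003}{25933} = \frac{1}{29908 \left(-6299\right)} + \frac{165 \left(-41\right) - -13003}{25933} = \frac{1}{29908} \left(- \frac{1}{6299}\right) + \left(-6765 + 13003\right) \frac{1}{25933} = - \frac{1}{188390492} + 6238 \cdot \frac{1}{25933} = - \frac{1}{188390492} + \frac{6238}{25933} = \frac{1175179863163}{4885530629036}$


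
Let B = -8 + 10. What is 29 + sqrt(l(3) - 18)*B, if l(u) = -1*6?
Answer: 29 + 4*I*sqrt(6) ≈ 29.0 + 9.798*I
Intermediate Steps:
l(u) = -6
B = 2
29 + sqrt(l(3) - 18)*B = 29 + sqrt(-6 - 18)*2 = 29 + sqrt(-24)*2 = 29 + (2*I*sqrt(6))*2 = 29 + 4*I*sqrt(6)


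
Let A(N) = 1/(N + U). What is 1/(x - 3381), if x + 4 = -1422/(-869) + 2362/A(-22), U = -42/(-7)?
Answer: -11/452929 ≈ -2.4286e-5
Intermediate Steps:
U = 6 (U = -42*(-⅐) = 6)
A(N) = 1/(6 + N) (A(N) = 1/(N + 6) = 1/(6 + N))
x = -415738/11 (x = -4 + (-1422/(-869) + 2362/(1/(6 - 22))) = -4 + (-1422*(-1/869) + 2362/(1/(-16))) = -4 + (18/11 + 2362/(-1/16)) = -4 + (18/11 + 2362*(-16)) = -4 + (18/11 - 37792) = -4 - 415694/11 = -415738/11 ≈ -37794.)
1/(x - 3381) = 1/(-415738/11 - 3381) = 1/(-452929/11) = -11/452929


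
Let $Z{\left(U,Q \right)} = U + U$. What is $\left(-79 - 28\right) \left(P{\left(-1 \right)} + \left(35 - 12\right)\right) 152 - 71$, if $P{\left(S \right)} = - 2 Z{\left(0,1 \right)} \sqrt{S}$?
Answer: $-374143$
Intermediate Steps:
$Z{\left(U,Q \right)} = 2 U$
$P{\left(S \right)} = 0$ ($P{\left(S \right)} = - 2 \cdot 2 \cdot 0 \sqrt{S} = \left(-2\right) 0 \sqrt{S} = 0 \sqrt{S} = 0$)
$\left(-79 - 28\right) \left(P{\left(-1 \right)} + \left(35 - 12\right)\right) 152 - 71 = \left(-79 - 28\right) \left(0 + \left(35 - 12\right)\right) 152 - 71 = - 107 \left(0 + 23\right) 152 - 71 = \left(-107\right) 23 \cdot 152 - 71 = \left(-2461\right) 152 - 71 = -374072 - 71 = -374143$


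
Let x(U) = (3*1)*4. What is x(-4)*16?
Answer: 192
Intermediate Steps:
x(U) = 12 (x(U) = 3*4 = 12)
x(-4)*16 = 12*16 = 192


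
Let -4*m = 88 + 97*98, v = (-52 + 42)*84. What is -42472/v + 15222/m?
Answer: 824839/18655 ≈ 44.215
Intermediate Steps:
v = -840 (v = -10*84 = -840)
m = -4797/2 (m = -(88 + 97*98)/4 = -(88 + 9506)/4 = -¼*9594 = -4797/2 ≈ -2398.5)
-42472/v + 15222/m = -42472/(-840) + 15222/(-4797/2) = -42472*(-1/840) + 15222*(-2/4797) = 5309/105 - 10148/1599 = 824839/18655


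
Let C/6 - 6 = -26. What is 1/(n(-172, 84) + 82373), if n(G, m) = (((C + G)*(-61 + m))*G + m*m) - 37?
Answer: 1/1244544 ≈ 8.0351e-7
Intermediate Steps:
C = -120 (C = 36 + 6*(-26) = 36 - 156 = -120)
n(G, m) = -37 + m**2 + G*(-120 + G)*(-61 + m) (n(G, m) = (((-120 + G)*(-61 + m))*G + m*m) - 37 = (G*(-120 + G)*(-61 + m) + m**2) - 37 = (m**2 + G*(-120 + G)*(-61 + m)) - 37 = -37 + m**2 + G*(-120 + G)*(-61 + m))
1/(n(-172, 84) + 82373) = 1/((-37 + 84**2 - 61*(-172)**2 + 7320*(-172) + 84*(-172)**2 - 120*(-172)*84) + 82373) = 1/((-37 + 7056 - 61*29584 - 1259040 + 84*29584 + 1733760) + 82373) = 1/((-37 + 7056 - 1804624 - 1259040 + 2485056 + 1733760) + 82373) = 1/(1162171 + 82373) = 1/1244544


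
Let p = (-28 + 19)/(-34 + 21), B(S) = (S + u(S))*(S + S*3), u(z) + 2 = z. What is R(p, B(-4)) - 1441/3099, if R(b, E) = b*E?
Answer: 4443827/40287 ≈ 110.30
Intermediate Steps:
u(z) = -2 + z
B(S) = 4*S*(-2 + 2*S) (B(S) = (S + (-2 + S))*(S + S*3) = (-2 + 2*S)*(S + 3*S) = (-2 + 2*S)*(4*S) = 4*S*(-2 + 2*S))
p = 9/13 (p = -9/(-13) = -9*(-1/13) = 9/13 ≈ 0.69231)
R(b, E) = E*b
R(p, B(-4)) - 1441/3099 = (8*(-4)*(-1 - 4))*(9/13) - 1441/3099 = (8*(-4)*(-5))*(9/13) - 1441*1/3099 = 160*(9/13) - 1441/3099 = 1440/13 - 1441/3099 = 4443827/40287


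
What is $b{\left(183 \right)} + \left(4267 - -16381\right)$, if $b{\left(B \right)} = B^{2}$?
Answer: $54137$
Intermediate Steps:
$b{\left(183 \right)} + \left(4267 - -16381\right) = 183^{2} + \left(4267 - -16381\right) = 33489 + \left(4267 + 16381\right) = 33489 + 20648 = 54137$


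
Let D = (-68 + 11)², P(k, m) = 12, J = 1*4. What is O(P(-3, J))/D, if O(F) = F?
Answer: 4/1083 ≈ 0.0036934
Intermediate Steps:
J = 4
D = 3249 (D = (-57)² = 3249)
O(P(-3, J))/D = 12/3249 = 12*(1/3249) = 4/1083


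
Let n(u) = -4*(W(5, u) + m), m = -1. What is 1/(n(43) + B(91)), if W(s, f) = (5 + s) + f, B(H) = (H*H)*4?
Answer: 1/32916 ≈ 3.0380e-5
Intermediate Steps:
B(H) = 4*H**2 (B(H) = H**2*4 = 4*H**2)
W(s, f) = 5 + f + s
n(u) = -36 - 4*u (n(u) = -4*((5 + u + 5) - 1) = -4*((10 + u) - 1) = -4*(9 + u) = -36 - 4*u)
1/(n(43) + B(91)) = 1/((-36 - 4*43) + 4*91**2) = 1/((-36 - 172) + 4*8281) = 1/(-208 + 33124) = 1/32916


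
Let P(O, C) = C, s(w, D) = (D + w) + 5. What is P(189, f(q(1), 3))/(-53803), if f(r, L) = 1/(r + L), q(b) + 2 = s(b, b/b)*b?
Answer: -1/430424 ≈ -2.3233e-6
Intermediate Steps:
s(w, D) = 5 + D + w
q(b) = -2 + b*(6 + b) (q(b) = -2 + (5 + b/b + b)*b = -2 + (5 + 1 + b)*b = -2 + (6 + b)*b = -2 + b*(6 + b))
f(r, L) = 1/(L + r)
P(189, f(q(1), 3))/(-53803) = 1/(3 + (-2 + 1*(6 + 1))*(-53803)) = -1/53803/(3 + (-2 + 1*7)) = -1/53803/(3 + (-2 + 7)) = -1/53803/(3 + 5) = -1/53803/8 = (1/8)*(-1/53803) = -1/430424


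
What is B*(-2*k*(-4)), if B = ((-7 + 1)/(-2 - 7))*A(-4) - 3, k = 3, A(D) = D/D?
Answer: -56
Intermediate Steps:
A(D) = 1
B = -7/3 (B = ((-7 + 1)/(-2 - 7))*1 - 3 = -6/(-9)*1 - 3 = -6*(-1/9)*1 - 3 = (2/3)*1 - 3 = 2/3 - 3 = -7/3 ≈ -2.3333)
B*(-2*k*(-4)) = -7*(-2*3)*(-4)/3 = -(-14)*(-4) = -7/3*24 = -56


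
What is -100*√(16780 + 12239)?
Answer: -100*√29019 ≈ -17035.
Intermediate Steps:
-100*√(16780 + 12239) = -100*√29019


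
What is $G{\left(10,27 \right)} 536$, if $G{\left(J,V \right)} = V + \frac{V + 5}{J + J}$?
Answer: $\frac{76648}{5} \approx 15330.0$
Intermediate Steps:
$G{\left(J,V \right)} = V + \frac{5 + V}{2 J}$
$G{\left(10,27 \right)} 536 = \frac{5 + 27 + 2 \cdot 10 \cdot 27}{2 \cdot 10} \cdot 536 = \frac{1}{2} \cdot \frac{1}{10} \left(5 + 27 + 540\right) 536 = \frac{1}{2} \cdot \frac{1}{10} \cdot 572 \cdot 536 = \frac{143}{5} \cdot 536 = \frac{76648}{5}$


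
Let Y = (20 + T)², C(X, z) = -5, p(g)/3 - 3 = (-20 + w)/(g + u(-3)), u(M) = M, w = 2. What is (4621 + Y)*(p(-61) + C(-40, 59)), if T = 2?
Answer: 791275/32 ≈ 24727.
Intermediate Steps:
p(g) = 9 - 54/(-3 + g) (p(g) = 9 + 3*((-20 + 2)/(g - 3)) = 9 + 3*(-18/(-3 + g)) = 9 - 54/(-3 + g))
Y = 484 (Y = (20 + 2)² = 22² = 484)
(4621 + Y)*(p(-61) + C(-40, 59)) = (4621 + 484)*(9*(-9 - 61)/(-3 - 61) - 5) = 5105*(9*(-70)/(-64) - 5) = 5105*(9*(-1/64)*(-70) - 5) = 5105*(315/32 - 5) = 5105*(155/32) = 791275/32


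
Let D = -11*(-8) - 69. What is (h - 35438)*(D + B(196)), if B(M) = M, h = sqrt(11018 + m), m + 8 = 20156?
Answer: -7619170 + 215*sqrt(31166) ≈ -7.5812e+6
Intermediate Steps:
m = 20148 (m = -8 + 20156 = 20148)
h = sqrt(31166) (h = sqrt(11018 + 20148) = sqrt(31166) ≈ 176.54)
D = 19 (D = 88 - 69 = 19)
(h - 35438)*(D + B(196)) = (sqrt(31166) - 35438)*(19 + 196) = (-35438 + sqrt(31166))*215 = -7619170 + 215*sqrt(31166)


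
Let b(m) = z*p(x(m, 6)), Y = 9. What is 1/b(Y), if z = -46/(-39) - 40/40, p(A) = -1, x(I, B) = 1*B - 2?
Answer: -39/7 ≈ -5.5714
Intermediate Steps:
x(I, B) = -2 + B (x(I, B) = B - 2 = -2 + B)
z = 7/39 (z = -46*(-1/39) - 40*1/40 = 46/39 - 1 = 7/39 ≈ 0.17949)
b(m) = -7/39 (b(m) = (7/39)*(-1) = -7/39)
1/b(Y) = 1/(-7/39) = -39/7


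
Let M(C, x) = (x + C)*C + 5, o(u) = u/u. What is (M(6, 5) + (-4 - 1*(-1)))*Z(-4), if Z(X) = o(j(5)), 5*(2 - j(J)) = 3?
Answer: 68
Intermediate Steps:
j(J) = 7/5 (j(J) = 2 - ⅕*3 = 2 - ⅗ = 7/5)
o(u) = 1
Z(X) = 1
M(C, x) = 5 + C*(C + x) (M(C, x) = (C + x)*C + 5 = C*(C + x) + 5 = 5 + C*(C + x))
(M(6, 5) + (-4 - 1*(-1)))*Z(-4) = ((5 + 6² + 6*5) + (-4 - 1*(-1)))*1 = ((5 + 36 + 30) + (-4 + 1))*1 = (71 - 3)*1 = 68*1 = 68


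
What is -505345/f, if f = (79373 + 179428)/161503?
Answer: -81614733535/258801 ≈ -3.1536e+5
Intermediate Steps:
f = 258801/161503 (f = 258801*(1/161503) = 258801/161503 ≈ 1.6025)
-505345/f = -505345/258801/161503 = -505345*161503/258801 = -81614733535/258801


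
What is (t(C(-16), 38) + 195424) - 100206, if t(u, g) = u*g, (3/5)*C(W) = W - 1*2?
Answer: 94078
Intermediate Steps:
C(W) = -10/3 + 5*W/3 (C(W) = 5*(W - 1*2)/3 = 5*(W - 2)/3 = 5*(-2 + W)/3 = -10/3 + 5*W/3)
t(u, g) = g*u
(t(C(-16), 38) + 195424) - 100206 = (38*(-10/3 + (5/3)*(-16)) + 195424) - 100206 = (38*(-10/3 - 80/3) + 195424) - 100206 = (38*(-30) + 195424) - 100206 = (-1140 + 195424) - 100206 = 194284 - 100206 = 94078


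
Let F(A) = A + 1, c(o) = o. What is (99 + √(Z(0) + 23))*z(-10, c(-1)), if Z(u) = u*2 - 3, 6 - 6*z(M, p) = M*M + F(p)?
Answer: -1551 - 94*√5/3 ≈ -1621.1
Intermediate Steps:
F(A) = 1 + A
z(M, p) = ⅚ - p/6 - M²/6 (z(M, p) = 1 - (M*M + (1 + p))/6 = 1 - (M² + (1 + p))/6 = 1 - (1 + p + M²)/6 = 1 + (-⅙ - p/6 - M²/6) = ⅚ - p/6 - M²/6)
Z(u) = -3 + 2*u (Z(u) = 2*u - 3 = -3 + 2*u)
(99 + √(Z(0) + 23))*z(-10, c(-1)) = (99 + √((-3 + 2*0) + 23))*(⅚ - ⅙*(-1) - ⅙*(-10)²) = (99 + √((-3 + 0) + 23))*(⅚ + ⅙ - ⅙*100) = (99 + √(-3 + 23))*(⅚ + ⅙ - 50/3) = (99 + √20)*(-47/3) = (99 + 2*√5)*(-47/3) = -1551 - 94*√5/3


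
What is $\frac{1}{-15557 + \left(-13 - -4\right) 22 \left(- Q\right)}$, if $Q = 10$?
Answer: $- \frac{1}{13577} \approx -7.3654 \cdot 10^{-5}$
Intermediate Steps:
$\frac{1}{-15557 + \left(-13 - -4\right) 22 \left(- Q\right)} = \frac{1}{-15557 + \left(-13 - -4\right) 22 \left(\left(-1\right) 10\right)} = \frac{1}{-15557 + \left(-13 + 4\right) 22 \left(-10\right)} = \frac{1}{-15557 + \left(-9\right) 22 \left(-10\right)} = \frac{1}{-15557 - -1980} = \frac{1}{-15557 + 1980} = \frac{1}{-13577} = - \frac{1}{13577}$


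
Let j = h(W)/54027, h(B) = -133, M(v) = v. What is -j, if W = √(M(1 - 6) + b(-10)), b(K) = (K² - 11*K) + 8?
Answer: 133/54027 ≈ 0.0024617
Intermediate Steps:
b(K) = 8 + K² - 11*K
W = √213 (W = √((1 - 6) + (8 + (-10)² - 11*(-10))) = √(-5 + (8 + 100 + 110)) = √(-5 + 218) = √213 ≈ 14.595)
j = -133/54027 ≈ -0.0024617
-j = -1*(-133/54027) = 133/54027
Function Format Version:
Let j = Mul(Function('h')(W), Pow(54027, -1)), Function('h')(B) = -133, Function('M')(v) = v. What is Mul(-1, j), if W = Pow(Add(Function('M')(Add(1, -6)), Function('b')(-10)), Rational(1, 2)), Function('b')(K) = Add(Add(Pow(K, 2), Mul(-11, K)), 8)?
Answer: Rational(133, 54027) ≈ 0.0024617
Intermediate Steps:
Function('b')(K) = Add(8, Pow(K, 2), Mul(-11, K))
W = Pow(213, Rational(1, 2)) (W = Pow(Add(Add(1, -6), Add(8, Pow(-10, 2), Mul(-11, -10))), Rational(1, 2)) = Pow(Add(-5, Add(8, 100, 110)), Rational(1, 2)) = Pow(Add(-5, 218), Rational(1, 2)) = Pow(213, Rational(1, 2)) ≈ 14.595)
j = Rational(-133, 54027) (j = Mul(-133, Pow(54027, -1)) = Mul(-133, Rational(1, 54027)) = Rational(-133, 54027) ≈ -0.0024617)
Mul(-1, j) = Mul(-1, Rational(-133, 54027)) = Rational(133, 54027)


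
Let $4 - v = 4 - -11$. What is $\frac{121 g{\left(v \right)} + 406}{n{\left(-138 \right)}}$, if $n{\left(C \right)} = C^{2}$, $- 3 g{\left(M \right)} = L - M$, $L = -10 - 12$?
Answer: $\frac{2549}{57132} \approx 0.044616$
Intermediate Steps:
$v = -11$ ($v = 4 - \left(4 - -11\right) = 4 - \left(4 + 11\right) = 4 - 15 = -11$)
$L = -22$ ($L = -10 - 12 = -22$)
$g{\left(M \right)} = \frac{22}{3} + \frac{M}{3}$ ($g{\left(M \right)} = - \frac{-22 - M}{3} = \frac{22}{3} + \frac{M}{3}$)
$\frac{121 g{\left(v \right)} + 406}{n{\left(-138 \right)}} = \frac{121 \left(\frac{22}{3} + \frac{1}{3} \left(-11\right)\right) + 406}{\left(-138\right)^{2}} = \frac{121 \left(\frac{22}{3} - \frac{11}{3}\right) + 406}{19044} = \left(121 \cdot \frac{11}{3} + 406\right) \frac{1}{19044} = \left(\frac{1331}{3} + 406\right) \frac{1}{19044} = \frac{2549}{3} \cdot \frac{1}{19044} = \frac{2549}{57132}$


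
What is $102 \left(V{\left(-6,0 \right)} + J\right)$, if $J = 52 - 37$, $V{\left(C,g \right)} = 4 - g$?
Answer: $1938$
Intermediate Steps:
$J = 15$ ($J = 52 - 37 = 15$)
$102 \left(V{\left(-6,0 \right)} + J\right) = 102 \left(\left(4 - 0\right) + 15\right) = 102 \left(\left(4 + 0\right) + 15\right) = 102 \left(4 + 15\right) = 102 \cdot 19 = 1938$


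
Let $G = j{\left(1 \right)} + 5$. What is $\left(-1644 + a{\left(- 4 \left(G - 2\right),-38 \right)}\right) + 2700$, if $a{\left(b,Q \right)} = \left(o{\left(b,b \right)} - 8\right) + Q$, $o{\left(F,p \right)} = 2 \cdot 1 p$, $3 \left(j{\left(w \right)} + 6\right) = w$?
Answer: $\frac{3094}{3} \approx 1031.3$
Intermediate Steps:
$j{\left(w \right)} = -6 + \frac{w}{3}$
$o{\left(F,p \right)} = 2 p$
$G = - \frac{2}{3}$ ($G = \left(-6 + \frac{1}{3} \cdot 1\right) + 5 = \left(-6 + \frac{1}{3}\right) + 5 = - \frac{17}{3} + 5 = - \frac{2}{3} \approx -0.66667$)
$a{\left(b,Q \right)} = -8 + Q + 2 b$ ($a{\left(b,Q \right)} = \left(2 b - 8\right) + Q = \left(-8 + 2 b\right) + Q = -8 + Q + 2 b$)
$\left(-1644 + a{\left(- 4 \left(G - 2\right),-38 \right)}\right) + 2700 = \left(-1644 - \left(46 - - 8 \left(- \frac{2}{3} - 2\right)\right)\right) + 2700 = \left(-1644 - \left(46 - \left(-8\right) \left(- \frac{8}{3}\right)\right)\right) + 2700 = \left(-1644 - \frac{74}{3}\right) + 2700 = - \frac{5006}{3} + 2700 = \frac{3094}{3}$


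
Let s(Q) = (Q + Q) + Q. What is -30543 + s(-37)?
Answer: -30654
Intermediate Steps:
s(Q) = 3*Q (s(Q) = 2*Q + Q = 3*Q)
-30543 + s(-37) = -30543 + 3*(-37) = -30543 - 111 = -30654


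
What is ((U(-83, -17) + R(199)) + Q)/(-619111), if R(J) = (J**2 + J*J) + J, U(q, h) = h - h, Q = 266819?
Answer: -346220/619111 ≈ -0.55922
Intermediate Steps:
U(q, h) = 0
R(J) = J + 2*J**2 (R(J) = (J**2 + J**2) + J = 2*J**2 + J = J + 2*J**2)
((U(-83, -17) + R(199)) + Q)/(-619111) = ((0 + 199*(1 + 2*199)) + 266819)/(-619111) = ((0 + 199*(1 + 398)) + 266819)*(-1/619111) = ((0 + 199*399) + 266819)*(-1/619111) = ((0 + 79401) + 266819)*(-1/619111) = (79401 + 266819)*(-1/619111) = 346220*(-1/619111) = -346220/619111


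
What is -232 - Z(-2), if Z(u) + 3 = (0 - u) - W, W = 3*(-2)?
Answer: -237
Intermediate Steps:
W = -6
Z(u) = 3 - u (Z(u) = -3 + ((0 - u) - 1*(-6)) = -3 + (-u + 6) = -3 + (6 - u) = 3 - u)
-232 - Z(-2) = -232 - (3 - 1*(-2)) = -232 - (3 + 2) = -232 - 1*5 = -232 - 5 = -237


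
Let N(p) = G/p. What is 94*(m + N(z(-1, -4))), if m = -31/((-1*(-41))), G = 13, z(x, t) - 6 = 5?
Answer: 18048/451 ≈ 40.018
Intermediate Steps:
z(x, t) = 11 (z(x, t) = 6 + 5 = 11)
N(p) = 13/p
m = -31/41 ≈ -0.75610
94*(m + N(z(-1, -4))) = 94*(-31/41 + 13/11) = 94*(192/451) = 18048/451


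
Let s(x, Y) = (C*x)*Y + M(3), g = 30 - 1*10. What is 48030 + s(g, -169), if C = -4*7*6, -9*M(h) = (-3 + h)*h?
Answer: 615870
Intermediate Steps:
g = 20 (g = 30 - 10 = 20)
M(h) = -h*(-3 + h)/9 (M(h) = -(-3 + h)*h/9 = -h*(-3 + h)/9)
C = -168 (C = -28*6 = -168)
s(x, Y) = -168*Y*x (s(x, Y) = (-168*x)*Y + (⅑)*3*(3 - 1*3) = -168*Y*x + (⅑)*3*(3 - 3) = -168*Y*x + (⅑)*3*0 = -168*Y*x + 0 = -168*Y*x)
48030 + s(g, -169) = 48030 - 168*(-169)*20 = 48030 + 567840 = 615870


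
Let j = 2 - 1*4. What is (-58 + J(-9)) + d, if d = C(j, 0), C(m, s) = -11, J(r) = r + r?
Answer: -87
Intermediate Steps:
j = -2 (j = 2 - 4 = -2)
J(r) = 2*r
d = -11
(-58 + J(-9)) + d = (-58 + 2*(-9)) - 11 = (-58 - 18) - 11 = -76 - 11 = -87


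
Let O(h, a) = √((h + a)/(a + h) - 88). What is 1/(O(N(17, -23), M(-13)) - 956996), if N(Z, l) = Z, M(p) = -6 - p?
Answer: -956996/915841344103 - I*√87/915841344103 ≈ -1.0449e-6 - 1.0184e-11*I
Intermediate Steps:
O(h, a) = I*√87 (O(h, a) = √((a + h)/(a + h) - 88) = √(1 - 88) = √(-87) = I*√87)
1/(O(N(17, -23), M(-13)) - 956996) = 1/(I*√87 - 956996) = 1/(-956996 + I*√87)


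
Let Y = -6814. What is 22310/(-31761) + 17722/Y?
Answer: -357444391/108209727 ≈ -3.3033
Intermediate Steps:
22310/(-31761) + 17722/Y = 22310/(-31761) + 17722/(-6814) = 22310*(-1/31761) + 17722*(-1/6814) = -22310/31761 - 8861/3407 = -357444391/108209727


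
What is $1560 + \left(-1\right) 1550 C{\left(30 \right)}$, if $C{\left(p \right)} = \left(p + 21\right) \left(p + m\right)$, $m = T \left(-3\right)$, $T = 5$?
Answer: $-1184190$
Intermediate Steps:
$m = -15$ ($m = 5 \left(-3\right) = -15$)
$C{\left(p \right)} = \left(-15 + p\right) \left(21 + p\right)$ ($C{\left(p \right)} = \left(p + 21\right) \left(p - 15\right) = \left(21 + p\right) \left(-15 + p\right) = \left(-15 + p\right) \left(21 + p\right)$)
$1560 + \left(-1\right) 1550 C{\left(30 \right)} = 1560 + \left(-1\right) 1550 \left(-315 + 30^{2} + 6 \cdot 30\right) = 1560 - 1550 \left(-315 + 900 + 180\right) = 1560 - 1185750 = -1184190$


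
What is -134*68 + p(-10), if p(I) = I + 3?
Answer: -9119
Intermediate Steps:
p(I) = 3 + I
-134*68 + p(-10) = -134*68 + (3 - 10) = -9112 - 7 = -9119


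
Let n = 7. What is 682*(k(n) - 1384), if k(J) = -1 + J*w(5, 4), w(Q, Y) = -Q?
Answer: -968440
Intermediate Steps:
k(J) = -1 - 5*J (k(J) = -1 + J*(-1*5) = -1 + J*(-5) = -1 - 5*J)
682*(k(n) - 1384) = 682*((-1 - 5*7) - 1384) = 682*((-1 - 35) - 1384) = 682*(-36 - 1384) = 682*(-1420) = -968440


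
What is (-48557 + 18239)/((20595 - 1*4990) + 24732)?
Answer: -30318/40337 ≈ -0.75162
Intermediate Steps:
(-48557 + 18239)/((20595 - 1*4990) + 24732) = -30318/((20595 - 4990) + 24732) = -30318/(15605 + 24732) = -30318/40337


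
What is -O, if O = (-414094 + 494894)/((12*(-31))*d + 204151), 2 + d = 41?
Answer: -80800/189643 ≈ -0.42606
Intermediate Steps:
d = 39 (d = -2 + 41 = 39)
O = 80800/189643 (O = (-414094 + 494894)/((12*(-31))*39 + 204151) = 80800/(-372*39 + 204151) = 80800/(-14508 + 204151) = 80800/189643 ≈ 0.42606)
-O = -1*80800/189643 = -80800/189643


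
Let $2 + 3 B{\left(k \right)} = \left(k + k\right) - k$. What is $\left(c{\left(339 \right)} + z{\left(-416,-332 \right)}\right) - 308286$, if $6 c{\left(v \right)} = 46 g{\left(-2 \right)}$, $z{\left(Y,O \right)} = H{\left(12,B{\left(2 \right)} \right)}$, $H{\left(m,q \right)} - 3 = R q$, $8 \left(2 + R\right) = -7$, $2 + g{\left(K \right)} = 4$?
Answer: $- \frac{924803}{3} \approx -3.0827 \cdot 10^{5}$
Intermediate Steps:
$g{\left(K \right)} = 2$ ($g{\left(K \right)} = -2 + 4 = 2$)
$R = - \frac{23}{8}$ ($R = -2 + \frac{1}{8} \left(-7\right) = -2 - \frac{7}{8} = - \frac{23}{8} \approx -2.875$)
$B{\left(k \right)} = - \frac{2}{3} + \frac{k}{3}$ ($B{\left(k \right)} = - \frac{2}{3} + \frac{\left(k + k\right) - k}{3} = - \frac{2}{3} + \frac{2 k - k}{3} = - \frac{2}{3} + \frac{k}{3}$)
$H{\left(m,q \right)} = 3 - \frac{23 q}{8}$
$z{\left(Y,O \right)} = 3$ ($z{\left(Y,O \right)} = 3 - \frac{23 \left(- \frac{2}{3} + \frac{1}{3} \cdot 2\right)}{8} = 3 - \frac{23 \left(- \frac{2}{3} + \frac{2}{3}\right)}{8} = 3 - 0 = 3 + 0 = 3$)
$c{\left(v \right)} = \frac{46}{3}$ ($c{\left(v \right)} = \frac{46 \cdot 2}{6} = \frac{1}{6} \cdot 92 = \frac{46}{3}$)
$\left(c{\left(339 \right)} + z{\left(-416,-332 \right)}\right) - 308286 = \left(\frac{46}{3} + 3\right) - 308286 = \frac{55}{3} - 308286 = - \frac{924803}{3}$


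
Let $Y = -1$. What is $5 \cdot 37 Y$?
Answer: $-185$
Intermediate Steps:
$5 \cdot 37 Y = 5 \cdot 37 \left(-1\right) = 185 \left(-1\right) = -185$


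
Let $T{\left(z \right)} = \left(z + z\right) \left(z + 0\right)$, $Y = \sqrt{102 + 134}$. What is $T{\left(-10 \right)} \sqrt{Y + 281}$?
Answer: $200 \sqrt{281 + 2 \sqrt{59}} \approx 3443.0$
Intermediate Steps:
$Y = 2 \sqrt{59}$ ($Y = \sqrt{236} = 2 \sqrt{59} \approx 15.362$)
$T{\left(z \right)} = 2 z^{2}$ ($T{\left(z \right)} = 2 z z = 2 z^{2}$)
$T{\left(-10 \right)} \sqrt{Y + 281} = 2 \left(-10\right)^{2} \sqrt{2 \sqrt{59} + 281} = 2 \cdot 100 \sqrt{281 + 2 \sqrt{59}} = 200 \sqrt{281 + 2 \sqrt{59}}$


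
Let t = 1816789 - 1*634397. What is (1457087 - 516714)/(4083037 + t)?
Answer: 940373/5265429 ≈ 0.17859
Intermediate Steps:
t = 1182392 (t = 1816789 - 634397 = 1182392)
(1457087 - 516714)/(4083037 + t) = (1457087 - 516714)/(4083037 + 1182392) = 940373/5265429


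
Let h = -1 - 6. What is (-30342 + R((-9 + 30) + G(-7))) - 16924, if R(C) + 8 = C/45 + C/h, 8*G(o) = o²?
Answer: -8509909/180 ≈ -47277.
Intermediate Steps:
h = -7
G(o) = o²/8
R(C) = -8 - 38*C/315 (R(C) = -8 + (C/45 + C/(-7)) = -8 + (C*(1/45) + C*(-⅐)) = -8 + (C/45 - C/7) = -8 - 38*C/315)
(-30342 + R((-9 + 30) + G(-7))) - 16924 = (-30342 + (-8 - 38*((-9 + 30) + (⅛)*(-7)²)/315)) - 16924 = (-30342 + (-8 - 38*(21 + (⅛)*49)/315)) - 16924 = (-30342 + (-8 - 38*(21 + 49/8)/315)) - 16924 = (-30342 + (-8 - 38/315*217/8)) - 16924 = (-30342 + (-8 - 589/180)) - 16924 = (-30342 - 2029/180) - 16924 = -5463589/180 - 16924 = -8509909/180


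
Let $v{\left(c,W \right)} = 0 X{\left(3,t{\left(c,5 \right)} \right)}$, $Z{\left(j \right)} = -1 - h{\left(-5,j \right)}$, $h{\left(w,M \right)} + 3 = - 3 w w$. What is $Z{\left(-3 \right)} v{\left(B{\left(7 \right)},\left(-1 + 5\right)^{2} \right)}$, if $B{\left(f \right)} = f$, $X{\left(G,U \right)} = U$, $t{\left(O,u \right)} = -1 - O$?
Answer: $0$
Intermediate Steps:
$h{\left(w,M \right)} = -3 - 3 w^{2}$ ($h{\left(w,M \right)} = -3 + - 3 w w = -3 - 3 w^{2}$)
$Z{\left(j \right)} = 77$ ($Z{\left(j \right)} = -1 - \left(-3 - 3 \left(-5\right)^{2}\right) = -1 - \left(-3 - 75\right) = -1 - -78 = -1 + 78 = 77$)
$v{\left(c,W \right)} = 0$ ($v{\left(c,W \right)} = 0 \left(-1 - c\right) = 0$)
$Z{\left(-3 \right)} v{\left(B{\left(7 \right)},\left(-1 + 5\right)^{2} \right)} = 77 \cdot 0 = 0$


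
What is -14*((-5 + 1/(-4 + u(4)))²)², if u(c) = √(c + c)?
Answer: -420119/32 - 18711*√2/8 ≈ -16436.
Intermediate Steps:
u(c) = √2*√c (u(c) = √(2*c) = √2*√c)
-14*((-5 + 1/(-4 + u(4)))²)² = -14*((-5 + 1/(-4 + √2*√4))²)² = -14*((-5 + 1/(-4 + √2*2))²)² = -14*((-5 + 1/(-4 + 2*√2))²)² = -14*(-5 + 1/(-4 + 2*√2))⁴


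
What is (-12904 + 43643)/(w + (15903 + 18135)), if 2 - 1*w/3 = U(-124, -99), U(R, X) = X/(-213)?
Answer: 2182469/2417025 ≈ 0.90296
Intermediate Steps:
U(R, X) = -X/213 (U(R, X) = X*(-1/213) = -X/213)
w = 327/71 (w = 6 - (-1)*(-99)/71 = 6 - 3*33/71 = 6 - 99/71 = 327/71 ≈ 4.6056)
(-12904 + 43643)/(w + (15903 + 18135)) = (-12904 + 43643)/(327/71 + (15903 + 18135)) = 30739/(327/71 + 34038) = 30739/(2417025/71) = 30739*(71/2417025) = 2182469/2417025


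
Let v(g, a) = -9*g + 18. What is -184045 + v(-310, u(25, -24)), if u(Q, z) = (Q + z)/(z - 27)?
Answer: -181237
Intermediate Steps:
u(Q, z) = (Q + z)/(-27 + z)
v(g, a) = 18 - 9*g
-184045 + v(-310, u(25, -24)) = -184045 + (18 - 9*(-310)) = -184045 + (18 + 2790) = -184045 + 2808 = -181237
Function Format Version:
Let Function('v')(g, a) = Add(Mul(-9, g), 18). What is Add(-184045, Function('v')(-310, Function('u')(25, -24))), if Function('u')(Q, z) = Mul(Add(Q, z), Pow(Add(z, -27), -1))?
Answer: -181237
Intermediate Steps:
Function('u')(Q, z) = Mul(Pow(Add(-27, z), -1), Add(Q, z)) (Function('u')(Q, z) = Mul(Add(Q, z), Pow(Add(-27, z), -1)) = Mul(Pow(Add(-27, z), -1), Add(Q, z)))
Function('v')(g, a) = Add(18, Mul(-9, g))
Add(-184045, Function('v')(-310, Function('u')(25, -24))) = Add(-184045, Add(18, Mul(-9, -310))) = Add(-184045, Add(18, 2790)) = Add(-184045, 2808) = -181237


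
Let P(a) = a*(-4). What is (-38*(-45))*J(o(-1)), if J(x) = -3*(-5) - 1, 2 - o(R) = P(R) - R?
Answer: 23940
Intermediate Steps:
P(a) = -4*a
o(R) = 2 + 5*R (o(R) = 2 - (-4*R - R) = 2 - (-5)*R = 2 + 5*R)
J(x) = 14 (J(x) = 15 - 1 = 14)
(-38*(-45))*J(o(-1)) = -38*(-45)*14 = 1710*14 = 23940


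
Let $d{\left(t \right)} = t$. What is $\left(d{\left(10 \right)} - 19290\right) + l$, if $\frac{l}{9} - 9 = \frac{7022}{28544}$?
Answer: $- \frac{273976529}{14272} \approx -19197.0$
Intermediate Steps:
$l = \frac{1187631}{14272}$ ($l = 81 + 9 \cdot \frac{7022}{28544} = 81 + 9 \cdot 7022 \cdot \frac{1}{28544} = 81 + 9 \cdot \frac{3511}{14272} = 81 + \frac{31599}{14272} = \frac{1187631}{14272} \approx 83.214$)
$\left(d{\left(10 \right)} - 19290\right) + l = \left(10 - 19290\right) + \frac{1187631}{14272} = -19280 + \frac{1187631}{14272} = - \frac{273976529}{14272}$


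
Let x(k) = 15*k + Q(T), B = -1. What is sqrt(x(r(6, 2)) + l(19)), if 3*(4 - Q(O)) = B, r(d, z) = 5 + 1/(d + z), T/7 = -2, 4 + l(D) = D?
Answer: sqrt(13854)/12 ≈ 9.8086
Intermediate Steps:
l(D) = -4 + D
T = -14 (T = 7*(-2) = -14)
Q(O) = 13/3 (Q(O) = 4 - 1/3*(-1) = 4 + 1/3 = 13/3)
x(k) = 13/3 + 15*k (x(k) = 15*k + 13/3 = 13/3 + 15*k)
sqrt(x(r(6, 2)) + l(19)) = sqrt((13/3 + 15*((1 + 5*6 + 5*2)/(6 + 2))) + (-4 + 19)) = sqrt((13/3 + 15*((1 + 30 + 10)/8)) + 15) = sqrt((13/3 + 15*((1/8)*41)) + 15) = sqrt((13/3 + 15*(41/8)) + 15) = sqrt((13/3 + 615/8) + 15) = sqrt(1949/24 + 15) = sqrt(2309/24) = sqrt(13854)/12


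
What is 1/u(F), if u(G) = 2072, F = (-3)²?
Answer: 1/2072 ≈ 0.00048263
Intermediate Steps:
F = 9
1/u(F) = 1/2072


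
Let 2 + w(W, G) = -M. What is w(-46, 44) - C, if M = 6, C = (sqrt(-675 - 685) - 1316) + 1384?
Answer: -76 - 4*I*sqrt(85) ≈ -76.0 - 36.878*I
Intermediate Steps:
C = 68 + 4*I*sqrt(85) (C = (sqrt(-1360) - 1316) + 1384 = (4*I*sqrt(85) - 1316) + 1384 = (-1316 + 4*I*sqrt(85)) + 1384 = 68 + 4*I*sqrt(85) ≈ 68.0 + 36.878*I)
w(W, G) = -8 (w(W, G) = -2 - 1*6 = -2 - 6 = -8)
w(-46, 44) - C = -8 - (68 + 4*I*sqrt(85)) = -8 + (-68 - 4*I*sqrt(85)) = -76 - 4*I*sqrt(85)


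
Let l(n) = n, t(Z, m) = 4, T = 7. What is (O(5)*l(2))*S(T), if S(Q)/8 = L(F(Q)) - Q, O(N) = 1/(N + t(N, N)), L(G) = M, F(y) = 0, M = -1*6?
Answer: -208/9 ≈ -23.111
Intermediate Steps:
M = -6
L(G) = -6
O(N) = 1/(4 + N) (O(N) = 1/(N + 4) = 1/(4 + N))
S(Q) = -48 - 8*Q (S(Q) = 8*(-6 - Q) = -48 - 8*Q)
(O(5)*l(2))*S(T) = (2/(4 + 5))*(-48 - 8*7) = (2/9)*(-48 - 56) = ((⅑)*2)*(-104) = (2/9)*(-104) = -208/9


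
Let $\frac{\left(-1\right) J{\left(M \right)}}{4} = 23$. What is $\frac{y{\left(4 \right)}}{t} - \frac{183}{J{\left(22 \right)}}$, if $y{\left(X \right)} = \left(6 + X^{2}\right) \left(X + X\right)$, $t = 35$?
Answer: $\frac{22597}{3220} \approx 7.0177$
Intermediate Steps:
$J{\left(M \right)} = -92$ ($J{\left(M \right)} = \left(-4\right) 23 = -92$)
$y{\left(X \right)} = 2 X \left(6 + X^{2}\right)$ ($y{\left(X \right)} = \left(6 + X^{2}\right) 2 X = 2 X \left(6 + X^{2}\right)$)
$\frac{y{\left(4 \right)}}{t} - \frac{183}{J{\left(22 \right)}} = \frac{2 \cdot 4 \left(6 + 4^{2}\right)}{35} - \frac{183}{-92} = 2 \cdot 4 \left(6 + 16\right) \frac{1}{35} - - \frac{183}{92} = 2 \cdot 4 \cdot 22 \cdot \frac{1}{35} + \frac{183}{92} = 176 \cdot \frac{1}{35} + \frac{183}{92} = \frac{176}{35} + \frac{183}{92} = \frac{22597}{3220}$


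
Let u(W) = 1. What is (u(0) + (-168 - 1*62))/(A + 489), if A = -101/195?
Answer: -44655/95254 ≈ -0.46880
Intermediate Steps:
A = -101/195 (A = -101*1/195 = -101/195 ≈ -0.51795)
(u(0) + (-168 - 1*62))/(A + 489) = (1 + (-168 - 1*62))/(-101/195 + 489) = (1 + (-168 - 62))/(95254/195) = (1 - 230)*(195/95254) = -229*195/95254 = -44655/95254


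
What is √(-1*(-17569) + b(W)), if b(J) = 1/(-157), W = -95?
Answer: 2*√108264531/157 ≈ 132.55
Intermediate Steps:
b(J) = -1/157
√(-1*(-17569) + b(W)) = √(-1*(-17569) - 1/157) = √(17569 - 1/157) = √(2758332/157) = 2*√108264531/157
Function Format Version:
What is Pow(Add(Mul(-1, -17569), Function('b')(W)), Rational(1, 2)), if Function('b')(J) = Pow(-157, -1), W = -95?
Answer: Mul(Rational(2, 157), Pow(108264531, Rational(1, 2))) ≈ 132.55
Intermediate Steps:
Function('b')(J) = Rational(-1, 157)
Pow(Add(Mul(-1, -17569), Function('b')(W)), Rational(1, 2)) = Pow(Add(Mul(-1, -17569), Rational(-1, 157)), Rational(1, 2)) = Pow(Add(17569, Rational(-1, 157)), Rational(1, 2)) = Pow(Rational(2758332, 157), Rational(1, 2)) = Mul(Rational(2, 157), Pow(108264531, Rational(1, 2)))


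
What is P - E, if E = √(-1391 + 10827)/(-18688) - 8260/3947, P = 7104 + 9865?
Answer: 66984903/3947 + √2359/9344 ≈ 16971.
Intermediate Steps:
P = 16969
E = -8260/3947 - √2359/9344 (E = √9436*(-1/18688) - 8260*1/3947 = (2*√2359)*(-1/18688) - 8260/3947 = -√2359/9344 - 8260/3947 = -8260/3947 - √2359/9344 ≈ -2.0979)
P - E = 16969 - (-8260/3947 - √2359/9344) = 16969 + (8260/3947 + √2359/9344) = 66984903/3947 + √2359/9344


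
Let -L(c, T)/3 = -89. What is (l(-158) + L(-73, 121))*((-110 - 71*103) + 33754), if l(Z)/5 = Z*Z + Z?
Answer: 3272864307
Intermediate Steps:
L(c, T) = 267 (L(c, T) = -3*(-89) = 267)
l(Z) = 5*Z + 5*Z² (l(Z) = 5*(Z*Z + Z) = 5*(Z² + Z) = 5*(Z + Z²) = 5*Z + 5*Z²)
(l(-158) + L(-73, 121))*((-110 - 71*103) + 33754) = (5*(-158)*(1 - 158) + 267)*((-110 - 71*103) + 33754) = (5*(-158)*(-157) + 267)*((-110 - 7313) + 33754) = (124030 + 267)*(-7423 + 33754) = 124297*26331 = 3272864307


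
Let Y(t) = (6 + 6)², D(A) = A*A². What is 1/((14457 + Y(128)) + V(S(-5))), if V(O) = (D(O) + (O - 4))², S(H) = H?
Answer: 1/32557 ≈ 3.0715e-5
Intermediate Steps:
D(A) = A³
V(O) = (-4 + O + O³)² (V(O) = (O³ + (O - 4))² = (O³ + (-4 + O))² = (-4 + O + O³)²)
Y(t) = 144 (Y(t) = 12² = 144)
1/((14457 + Y(128)) + V(S(-5))) = 1/((14457 + 144) + (-4 - 5 + (-5)³)²) = 1/(14601 + (-4 - 5 - 125)²) = 1/(14601 + (-134)²) = 1/(14601 + 17956) = 1/32557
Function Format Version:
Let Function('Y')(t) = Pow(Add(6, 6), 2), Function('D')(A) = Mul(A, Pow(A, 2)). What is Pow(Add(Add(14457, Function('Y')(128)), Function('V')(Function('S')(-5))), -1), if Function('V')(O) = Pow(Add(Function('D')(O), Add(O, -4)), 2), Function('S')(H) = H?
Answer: Rational(1, 32557) ≈ 3.0715e-5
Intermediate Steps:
Function('D')(A) = Pow(A, 3)
Function('V')(O) = Pow(Add(-4, O, Pow(O, 3)), 2) (Function('V')(O) = Pow(Add(Pow(O, 3), Add(O, -4)), 2) = Pow(Add(Pow(O, 3), Add(-4, O)), 2) = Pow(Add(-4, O, Pow(O, 3)), 2))
Function('Y')(t) = 144 (Function('Y')(t) = Pow(12, 2) = 144)
Pow(Add(Add(14457, Function('Y')(128)), Function('V')(Function('S')(-5))), -1) = Pow(Add(Add(14457, 144), Pow(Add(-4, -5, Pow(-5, 3)), 2)), -1) = Pow(Add(14601, Pow(Add(-4, -5, -125), 2)), -1) = Pow(Add(14601, Pow(-134, 2)), -1) = Pow(Add(14601, 17956), -1) = Pow(32557, -1) = Rational(1, 32557)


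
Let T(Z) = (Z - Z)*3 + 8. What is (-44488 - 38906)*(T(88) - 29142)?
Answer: 2429600796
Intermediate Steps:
T(Z) = 8 (T(Z) = 0*3 + 8 = 0 + 8 = 8)
(-44488 - 38906)*(T(88) - 29142) = (-44488 - 38906)*(8 - 29142) = -83394*(-29134) = 2429600796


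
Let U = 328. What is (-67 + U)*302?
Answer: 78822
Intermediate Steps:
(-67 + U)*302 = (-67 + 328)*302 = 261*302 = 78822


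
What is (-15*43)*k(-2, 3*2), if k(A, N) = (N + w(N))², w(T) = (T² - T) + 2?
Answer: -931380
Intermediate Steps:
w(T) = 2 + T² - T
k(A, N) = (2 + N²)² (k(A, N) = (N + (2 + N² - N))² = (2 + N²)²)
(-15*43)*k(-2, 3*2) = (-15*43)*(2 + (3*2)²)² = -645*(2 + 6²)² = -645*(2 + 36)² = -645*38² = -645*1444 = -931380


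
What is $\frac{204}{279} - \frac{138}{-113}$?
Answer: $\frac{20518}{10509} \approx 1.9524$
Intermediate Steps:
$\frac{204}{279} - \frac{138}{-113} = 204 \cdot \frac{1}{279} - - \frac{138}{113} = \frac{68}{93} + \frac{138}{113} = \frac{20518}{10509}$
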